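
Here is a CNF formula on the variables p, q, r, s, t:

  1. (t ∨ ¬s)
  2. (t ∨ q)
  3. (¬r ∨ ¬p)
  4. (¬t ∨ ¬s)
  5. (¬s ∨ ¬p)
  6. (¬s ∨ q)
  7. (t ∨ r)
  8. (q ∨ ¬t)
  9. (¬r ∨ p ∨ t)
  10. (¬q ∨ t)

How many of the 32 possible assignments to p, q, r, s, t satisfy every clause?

3

Satisfying assignments:
  p=F q=T r=F s=F t=T
  p=F q=T r=T s=F t=T
  p=T q=T r=F s=F t=T
Count: 3.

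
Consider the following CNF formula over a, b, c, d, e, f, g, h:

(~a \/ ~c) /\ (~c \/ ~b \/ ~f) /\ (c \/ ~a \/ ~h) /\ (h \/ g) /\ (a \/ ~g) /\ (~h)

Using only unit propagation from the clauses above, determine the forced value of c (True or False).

(~h) stands alone — h = False.
(g \/ h): since h = False, the clause reduces to (g). g = True.
From (~g \/ a) and g = True: a = True.
(~c \/ ~a): since a = True, the clause reduces to (~c). c = False.

False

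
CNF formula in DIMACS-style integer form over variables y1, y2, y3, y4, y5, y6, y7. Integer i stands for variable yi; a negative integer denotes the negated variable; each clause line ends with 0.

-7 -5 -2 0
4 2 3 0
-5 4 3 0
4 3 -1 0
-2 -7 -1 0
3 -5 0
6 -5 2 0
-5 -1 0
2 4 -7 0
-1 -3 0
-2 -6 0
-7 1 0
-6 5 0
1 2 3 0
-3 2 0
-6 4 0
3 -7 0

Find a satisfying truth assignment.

Pure literal: y4 appears only positively; assign y4 = True.
y7 occurs only negated in the remaining clauses — set y7 = False.
Branch on y1: take y1 = False.
Branch on y2: take y2 = True.
  then y6 is forced to False.
Try y3 = True.
y5 is now unconstrained; take y5 = True.

y1=False  y2=True  y3=True  y4=True  y5=True  y6=False  y7=False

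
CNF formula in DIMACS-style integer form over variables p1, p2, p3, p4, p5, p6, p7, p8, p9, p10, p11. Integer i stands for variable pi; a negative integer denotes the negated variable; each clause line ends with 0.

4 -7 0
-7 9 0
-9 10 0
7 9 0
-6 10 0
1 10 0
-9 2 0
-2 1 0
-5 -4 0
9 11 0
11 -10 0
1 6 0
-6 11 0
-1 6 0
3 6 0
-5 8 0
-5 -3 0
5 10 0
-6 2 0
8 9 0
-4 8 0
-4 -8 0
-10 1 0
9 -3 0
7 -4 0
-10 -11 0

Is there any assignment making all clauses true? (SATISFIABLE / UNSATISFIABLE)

UNSATISFIABLE

p9 = True:
  propagation gives p10=True, p2=True, p1=True, p11=True; an empty clause results — contradiction.
p9 = False:
  propagation gives p7=False; an empty clause results — contradiction.
Every branch closes, so no satisfying assignment exists.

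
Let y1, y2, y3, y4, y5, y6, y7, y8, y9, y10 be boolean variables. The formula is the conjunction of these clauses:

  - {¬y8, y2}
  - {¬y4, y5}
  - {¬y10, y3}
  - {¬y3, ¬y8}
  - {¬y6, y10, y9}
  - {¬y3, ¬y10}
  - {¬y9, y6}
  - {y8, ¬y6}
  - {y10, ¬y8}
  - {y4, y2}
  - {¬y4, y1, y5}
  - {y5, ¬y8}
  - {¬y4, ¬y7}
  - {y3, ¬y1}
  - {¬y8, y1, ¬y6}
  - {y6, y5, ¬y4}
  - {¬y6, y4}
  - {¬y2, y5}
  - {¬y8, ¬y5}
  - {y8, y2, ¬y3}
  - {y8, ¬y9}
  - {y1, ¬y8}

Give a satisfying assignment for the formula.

Try y1 = True.
  then y3 is forced to True.
  then y8 is forced to False.
  then y10 is forced to False.
  then y6 is forced to False.
  then y9 is forced to False.
  then y2 is forced to True.
  then y5 is forced to True.
For the remaining variables, y4 = False, y7 = True works.
Check each clause:
  1. {y2, ¬y8} — ¬y8 is true.
  2. {¬y4, y5} — ¬y4 is true.
  3. {y3, ¬y10} — y3 is true.
  4. {¬y8, ¬y3} — ¬y8 is true.
  5. {y9, y10, ¬y6} — ¬y6 is true.
  6. {¬y3, ¬y10} — ¬y10 is true.
  7. {¬y9, y6} — ¬y9 is true.
  8. {y8, ¬y6} — ¬y6 is true.
  9. {¬y8, y10} — ¬y8 is true.
  10. {y4, y2} — y2 is true.
  11. {y5, ¬y4, y1} — y1 is true.
  12. {y5, ¬y8} — ¬y8 is true.
  13. {¬y7, ¬y4} — ¬y4 is true.
  14. {y3, ¬y1} — y3 is true.
  15. {y1, ¬y6, ¬y8} — ¬y8 is true.
  16. {¬y4, y6, y5} — ¬y4 is true.
  17. {¬y6, y4} — ¬y6 is true.
  18. {¬y2, y5} — y5 is true.
  19. {¬y8, ¬y5} — ¬y8 is true.
  20. {y8, y2, ¬y3} — y2 is true.
  21. {¬y9, y8} — ¬y9 is true.
  22. {y1, ¬y8} — ¬y8 is true.

y1=T, y2=T, y3=T, y4=F, y5=T, y6=F, y7=T, y8=F, y9=F, y10=F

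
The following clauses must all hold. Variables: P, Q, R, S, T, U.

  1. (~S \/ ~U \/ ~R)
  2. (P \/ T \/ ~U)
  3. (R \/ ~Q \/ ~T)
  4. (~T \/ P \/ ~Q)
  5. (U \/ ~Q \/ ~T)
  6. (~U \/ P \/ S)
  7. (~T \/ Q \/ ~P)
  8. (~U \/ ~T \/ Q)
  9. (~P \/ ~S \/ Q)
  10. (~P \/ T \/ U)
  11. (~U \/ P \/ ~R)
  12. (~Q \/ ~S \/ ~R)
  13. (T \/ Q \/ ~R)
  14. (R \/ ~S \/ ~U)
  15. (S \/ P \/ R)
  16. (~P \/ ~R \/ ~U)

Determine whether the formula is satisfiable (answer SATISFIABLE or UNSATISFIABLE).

SATISFIABLE

Set P = True and propagate.
The remaining clauses are satisfied by Q = False, R = False, S = False, T = False, U = True.
So P = 1  Q = 0  R = 0  S = 0  T = 0  U = 1 is a satisfying assignment.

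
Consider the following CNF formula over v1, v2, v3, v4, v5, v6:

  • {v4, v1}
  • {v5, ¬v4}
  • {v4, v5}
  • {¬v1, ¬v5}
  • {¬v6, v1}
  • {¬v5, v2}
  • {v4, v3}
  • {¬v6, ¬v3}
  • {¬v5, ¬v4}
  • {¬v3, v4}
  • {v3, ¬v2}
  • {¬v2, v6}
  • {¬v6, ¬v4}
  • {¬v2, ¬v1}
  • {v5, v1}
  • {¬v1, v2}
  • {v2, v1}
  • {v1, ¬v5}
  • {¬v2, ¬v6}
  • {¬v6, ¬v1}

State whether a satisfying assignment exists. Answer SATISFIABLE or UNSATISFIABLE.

v1 = True:
  propagation gives v5=False, v4=False; an empty clause results — contradiction.
v1 = False:
  propagation gives v4=True, v5=True; an empty clause results — contradiction.
Every branch closes, so no satisfying assignment exists.

UNSATISFIABLE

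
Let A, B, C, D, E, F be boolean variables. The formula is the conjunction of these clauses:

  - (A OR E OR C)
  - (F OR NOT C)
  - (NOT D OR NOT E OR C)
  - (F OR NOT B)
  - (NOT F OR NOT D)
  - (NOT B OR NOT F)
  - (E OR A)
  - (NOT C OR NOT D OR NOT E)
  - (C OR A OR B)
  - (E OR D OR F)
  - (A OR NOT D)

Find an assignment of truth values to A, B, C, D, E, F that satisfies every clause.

A=True, B=False, C=False, D=False, E=True, F=False

Pure literal: A appears only positively; assign A = True.
Try B = False.
For the remaining variables, C = False, D = False, E = True, F = False works.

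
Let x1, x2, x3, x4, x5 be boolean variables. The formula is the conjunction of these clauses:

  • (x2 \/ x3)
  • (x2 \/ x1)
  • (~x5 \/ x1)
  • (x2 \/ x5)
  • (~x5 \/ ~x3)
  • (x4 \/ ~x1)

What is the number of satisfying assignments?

7

Satisfying assignments:
  x1=F x2=T x3=F x4=F x5=F
  x1=F x2=T x3=F x4=T x5=F
  x1=F x2=T x3=T x4=F x5=F
  x1=F x2=T x3=T x4=T x5=F
  x1=T x2=T x3=F x4=T x5=F
  x1=T x2=T x3=F x4=T x5=T
  x1=T x2=T x3=T x4=T x5=F
Count: 7.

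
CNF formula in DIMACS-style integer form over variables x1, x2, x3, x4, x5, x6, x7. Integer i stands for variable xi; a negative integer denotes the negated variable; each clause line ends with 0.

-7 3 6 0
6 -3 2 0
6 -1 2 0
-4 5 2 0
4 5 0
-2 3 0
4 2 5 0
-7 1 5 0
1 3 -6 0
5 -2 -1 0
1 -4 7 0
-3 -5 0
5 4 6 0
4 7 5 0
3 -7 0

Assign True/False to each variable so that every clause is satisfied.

x1=0  x2=0  x3=0  x4=0  x5=1  x6=0  x7=0

Branch on x1: take x1 = False.
The remaining clauses are satisfied by x2 = False, x3 = False, x4 = False, x5 = True, x6 = False, x7 = False.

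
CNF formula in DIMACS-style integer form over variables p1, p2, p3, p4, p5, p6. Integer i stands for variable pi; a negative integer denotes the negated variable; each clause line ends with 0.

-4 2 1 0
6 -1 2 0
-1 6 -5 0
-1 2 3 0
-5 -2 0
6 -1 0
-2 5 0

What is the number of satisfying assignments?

12

Case analysis on p1 and p2:
  p1=T, p2=T: a clause becomes empty — 0.
  p1=T, p2=F: remaining (p3,p4,p5,p6) ∈ {(T,F,F,T); (T,F,T,T); (T,T,F,T); (T,T,T,T)} — 4.
  p1=F, p2=T: a clause becomes empty — 0.
  p1=F, p2=F: forces p4=F; p3, p5, p6 free → 2^3 = 8.
Total: 0 + 4 + 0 + 8 = 12.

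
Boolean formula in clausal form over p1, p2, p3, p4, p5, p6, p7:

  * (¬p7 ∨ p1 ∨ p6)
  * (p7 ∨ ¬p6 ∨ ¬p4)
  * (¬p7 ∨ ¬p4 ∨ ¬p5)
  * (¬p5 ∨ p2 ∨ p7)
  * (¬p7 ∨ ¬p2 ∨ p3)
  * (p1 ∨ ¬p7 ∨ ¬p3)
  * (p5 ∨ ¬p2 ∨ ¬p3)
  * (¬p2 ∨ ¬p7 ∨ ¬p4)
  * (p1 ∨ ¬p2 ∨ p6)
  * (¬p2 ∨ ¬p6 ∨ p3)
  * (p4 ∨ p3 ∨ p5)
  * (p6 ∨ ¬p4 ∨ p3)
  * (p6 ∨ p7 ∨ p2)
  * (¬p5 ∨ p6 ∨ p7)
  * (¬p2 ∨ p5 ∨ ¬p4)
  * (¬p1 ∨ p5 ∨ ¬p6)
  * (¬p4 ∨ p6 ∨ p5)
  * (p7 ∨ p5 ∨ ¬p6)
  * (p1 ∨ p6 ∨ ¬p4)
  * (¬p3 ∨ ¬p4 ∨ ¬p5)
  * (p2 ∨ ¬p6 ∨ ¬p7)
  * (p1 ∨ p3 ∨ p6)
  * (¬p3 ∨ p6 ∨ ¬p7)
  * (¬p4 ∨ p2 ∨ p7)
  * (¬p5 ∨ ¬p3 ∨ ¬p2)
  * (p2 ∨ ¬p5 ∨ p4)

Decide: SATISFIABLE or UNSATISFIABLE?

p6 = True:
  p2 = True:
    propagation gives p3=True, p5=True; an empty clause results — contradiction.
  p2 = False:
    propagation gives p7=False, p4=False, p5=False; an empty clause results — contradiction.
p6 = False:
  p2 = True:
    p5 = True:
      propagation gives p7=True, p4=False, p3=True; contradiction.
    p5 = False:
      propagation gives p3=False, p7=False, p4=True; contradiction.
  p2 = False:
    propagation gives p7=True, p1=True, p3=False, p4=False; an empty clause results — contradiction.
Every branch closes, so no satisfying assignment exists.

UNSATISFIABLE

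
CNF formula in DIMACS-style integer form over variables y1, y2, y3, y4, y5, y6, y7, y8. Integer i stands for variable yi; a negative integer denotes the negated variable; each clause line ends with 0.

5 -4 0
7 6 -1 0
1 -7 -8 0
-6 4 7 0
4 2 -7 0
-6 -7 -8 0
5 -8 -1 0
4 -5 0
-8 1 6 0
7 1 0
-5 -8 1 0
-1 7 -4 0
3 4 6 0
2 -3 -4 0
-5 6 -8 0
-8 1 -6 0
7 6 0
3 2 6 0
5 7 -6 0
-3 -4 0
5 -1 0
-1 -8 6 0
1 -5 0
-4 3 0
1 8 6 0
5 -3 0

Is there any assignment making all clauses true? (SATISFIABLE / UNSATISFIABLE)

y2 occurs only positively in the remaining clauses — set y2 = True.
Try y1 = False.
  then y7 is forced to True.
  then y8 is forced to False.
  then y5 is forced to False.
  then y4 is forced to False.
  then y6 is forced to True.
  then y3 is forced to False.
Every clause has at least one true literal under this assignment.
So y1=False  y2=True  y3=False  y4=False  y5=False  y6=True  y7=True  y8=False is a satisfying assignment.

SATISFIABLE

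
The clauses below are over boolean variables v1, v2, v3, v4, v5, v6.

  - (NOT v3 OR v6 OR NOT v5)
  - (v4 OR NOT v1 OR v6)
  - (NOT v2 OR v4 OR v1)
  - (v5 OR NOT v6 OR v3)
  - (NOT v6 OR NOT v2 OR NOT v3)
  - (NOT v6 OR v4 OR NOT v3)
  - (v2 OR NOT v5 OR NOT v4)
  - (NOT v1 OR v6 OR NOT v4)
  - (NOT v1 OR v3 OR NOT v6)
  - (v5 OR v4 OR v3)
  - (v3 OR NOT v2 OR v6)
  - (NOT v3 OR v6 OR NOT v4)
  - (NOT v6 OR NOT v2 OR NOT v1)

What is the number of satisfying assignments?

7

Case analysis on v6 and v3:
  v6=T, v3=T: remaining (v1,v2,v4,v5) ∈ {(F,F,T,F); (T,F,T,F)} — 2.
  v6=T, v3=F: remaining (v1,v2,v4,v5) ∈ {(F,F,F,T); (F,T,T,T)} — 2.
  v6=F, v3=T: remaining (v1,v2,v4,v5) ∈ {(F,F,F,F)} — 1.
  v6=F, v3=F: remaining (v1,v2,v4,v5) ∈ {(F,F,F,T); (F,F,T,F)} — 2.
Total: 2 + 2 + 1 + 2 = 7.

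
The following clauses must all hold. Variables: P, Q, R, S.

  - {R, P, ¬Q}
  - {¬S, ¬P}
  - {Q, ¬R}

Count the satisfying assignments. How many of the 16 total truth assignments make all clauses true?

Case analysis on P and Q:
  P=1, Q=1: remaining (R,S) ∈ {(0,0); (1,0)} — 2.
  P=1, Q=0: remaining (R,S) ∈ {(0,0)} — 1.
  P=0, Q=1: remaining (R,S) ∈ {(1,0); (1,1)} — 2.
  P=0, Q=0: remaining (R,S) ∈ {(0,0); (0,1)} — 2.
Total: 2 + 1 + 2 + 2 = 7.

7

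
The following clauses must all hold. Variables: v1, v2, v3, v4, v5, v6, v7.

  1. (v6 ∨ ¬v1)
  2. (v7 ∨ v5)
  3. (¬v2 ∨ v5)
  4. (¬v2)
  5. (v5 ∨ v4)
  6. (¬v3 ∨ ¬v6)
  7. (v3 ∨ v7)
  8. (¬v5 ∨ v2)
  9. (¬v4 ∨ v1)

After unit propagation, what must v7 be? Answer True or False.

True

(¬v2) is a unit clause: v2 = False.
(v2 ∨ ¬v5) with v2 = False leaves only ¬v5, so v5 = False.
From (v7 ∨ v5) and v5 = False: v7 = True.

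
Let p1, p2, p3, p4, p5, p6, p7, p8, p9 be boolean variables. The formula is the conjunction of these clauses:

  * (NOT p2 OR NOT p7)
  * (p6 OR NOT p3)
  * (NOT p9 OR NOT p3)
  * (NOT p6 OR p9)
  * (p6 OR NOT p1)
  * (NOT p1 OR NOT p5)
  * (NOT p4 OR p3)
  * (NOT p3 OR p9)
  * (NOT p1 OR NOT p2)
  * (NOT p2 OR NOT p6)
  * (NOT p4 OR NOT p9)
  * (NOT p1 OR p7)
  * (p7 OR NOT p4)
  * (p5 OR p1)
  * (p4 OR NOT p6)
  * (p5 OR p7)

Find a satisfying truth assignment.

p1 = 0  p2 = 0  p3 = 0  p4 = 0  p5 = 1  p6 = 0  p7 = 1  p8 = 1  p9 = 0

p2 occurs only negated in the remaining clauses — set p2 = False.
Try p1 = False.
  then p5 is forced to True.
For the remaining variables, p3 = False, p4 = False, p6 = False, p7 = True, p8 = True, p9 = False works.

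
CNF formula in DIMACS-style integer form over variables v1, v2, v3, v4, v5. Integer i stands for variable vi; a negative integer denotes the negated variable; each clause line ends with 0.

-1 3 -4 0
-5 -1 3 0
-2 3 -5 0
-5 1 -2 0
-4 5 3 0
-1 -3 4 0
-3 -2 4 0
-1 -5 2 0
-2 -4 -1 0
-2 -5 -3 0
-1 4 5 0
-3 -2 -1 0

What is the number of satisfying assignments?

Case analysis on v1 and v3:
  v1=1, v3=1: remaining (v2,v4,v5) ∈ {(0,1,0)} — 1.
  v1=1, v3=0: a clause becomes empty — 0.
  v1=0, v3=1: 5 of the 8 assignments to (v2,v4,v5) work.
  v1=0, v3=0: remaining (v2,v4,v5) ∈ {(0,0,0); (0,0,1); (0,1,1); (1,0,0)} — 4.
Total: 1 + 0 + 5 + 4 = 10.

10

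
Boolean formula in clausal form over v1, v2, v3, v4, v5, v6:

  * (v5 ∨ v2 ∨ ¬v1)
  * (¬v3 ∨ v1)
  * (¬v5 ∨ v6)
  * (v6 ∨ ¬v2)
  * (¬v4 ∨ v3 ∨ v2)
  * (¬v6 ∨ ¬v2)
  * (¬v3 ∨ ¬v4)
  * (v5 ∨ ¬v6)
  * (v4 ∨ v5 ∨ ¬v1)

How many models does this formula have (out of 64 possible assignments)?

Satisfying assignments:
  v1=0 v2=0 v3=0 v4=0 v5=0 v6=0
  v1=0 v2=0 v3=0 v4=0 v5=1 v6=1
  v1=1 v2=0 v3=0 v4=0 v5=1 v6=1
  v1=1 v2=0 v3=1 v4=0 v5=1 v6=1
That's 4 in total.

4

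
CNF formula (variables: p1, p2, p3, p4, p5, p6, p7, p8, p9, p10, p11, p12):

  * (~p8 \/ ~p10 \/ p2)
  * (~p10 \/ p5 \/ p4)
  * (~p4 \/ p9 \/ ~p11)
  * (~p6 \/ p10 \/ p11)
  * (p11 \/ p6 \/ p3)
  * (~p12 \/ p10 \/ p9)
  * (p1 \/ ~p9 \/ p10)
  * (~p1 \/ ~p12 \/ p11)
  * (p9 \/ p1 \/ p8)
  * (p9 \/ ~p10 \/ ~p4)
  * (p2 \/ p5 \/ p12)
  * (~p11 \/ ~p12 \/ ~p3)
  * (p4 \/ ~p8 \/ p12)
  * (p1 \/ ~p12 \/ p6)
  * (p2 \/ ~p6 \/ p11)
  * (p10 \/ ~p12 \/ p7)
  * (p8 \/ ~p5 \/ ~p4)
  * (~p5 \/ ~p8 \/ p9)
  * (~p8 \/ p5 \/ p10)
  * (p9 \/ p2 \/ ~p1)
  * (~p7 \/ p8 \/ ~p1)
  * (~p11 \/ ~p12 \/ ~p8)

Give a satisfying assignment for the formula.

p1=F, p2=T, p3=T, p4=T, p5=F, p6=F, p7=F, p8=T, p9=T, p10=T, p11=F, p12=F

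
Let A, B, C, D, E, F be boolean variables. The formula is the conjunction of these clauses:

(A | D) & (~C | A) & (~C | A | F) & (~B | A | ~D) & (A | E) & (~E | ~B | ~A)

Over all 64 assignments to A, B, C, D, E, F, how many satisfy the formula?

26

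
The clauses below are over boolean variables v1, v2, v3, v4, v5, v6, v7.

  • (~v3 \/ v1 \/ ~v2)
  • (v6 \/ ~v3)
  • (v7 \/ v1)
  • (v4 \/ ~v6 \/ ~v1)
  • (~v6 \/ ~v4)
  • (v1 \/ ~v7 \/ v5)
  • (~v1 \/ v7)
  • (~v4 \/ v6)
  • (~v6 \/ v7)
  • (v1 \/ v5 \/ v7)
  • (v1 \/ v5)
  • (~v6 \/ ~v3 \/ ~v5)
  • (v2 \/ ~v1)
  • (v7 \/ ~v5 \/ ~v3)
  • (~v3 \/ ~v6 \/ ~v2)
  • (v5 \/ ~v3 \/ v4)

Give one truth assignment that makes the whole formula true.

v1 = False, v2 = False, v3 = False, v4 = False, v5 = True, v6 = False, v7 = True

v3 occurs only negated in the remaining clauses — set v3 = False.
Set v1 = False and propagate.
  then v7 is forced to True.
  then v5 is forced to True.
Try v4 = False.
v2, v6 are now unconstrained; take v2 = False, v6 = False.
Every clause has at least one true literal under this assignment.
Check each clause:
  1. (v1 \/ ~v2 \/ ~v3) — ~v3 is true.
  2. (v6 \/ ~v3) — ~v3 is true.
  3. (v7 \/ v1) — v7 is true.
  4. (~v6 \/ v4 \/ ~v1) — ~v6 is true.
  5. (~v6 \/ ~v4) — ~v6 is true.
  6. (~v7 \/ v5 \/ v1) — v5 is true.
  7. (v7 \/ ~v1) — ~v1 is true.
  8. (~v4 \/ v6) — ~v4 is true.
  9. (~v6 \/ v7) — ~v6 is true.
  10. (v7 \/ v5 \/ v1) — v5 is true.
  11. (v1 \/ v5) — v5 is true.
  12. (~v5 \/ ~v3 \/ ~v6) — ~v6 is true.
  13. (~v1 \/ v2) — ~v1 is true.
  14. (~v5 \/ v7 \/ ~v3) — ~v3 is true.
  15. (~v6 \/ ~v3 \/ ~v2) — ~v6 is true.
  16. (v5 \/ ~v3 \/ v4) — ~v3 is true.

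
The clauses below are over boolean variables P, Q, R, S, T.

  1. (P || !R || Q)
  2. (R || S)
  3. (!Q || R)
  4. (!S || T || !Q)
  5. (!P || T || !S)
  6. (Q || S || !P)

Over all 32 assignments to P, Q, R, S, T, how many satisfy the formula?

10

Case analysis on Q and S:
  Q=1, S=1: remaining (P,R,T) ∈ {(0,1,1); (1,1,1)} — 2.
  Q=1, S=0: remaining (P,R,T) ∈ {(0,1,0); (0,1,1); (1,1,0); (1,1,1)} — 4.
  Q=0, S=1: remaining (P,R,T) ∈ {(0,0,0); (0,0,1); (1,0,1); (1,1,1)} — 4.
  Q=0, S=0: a clause becomes empty — 0.
Total: 2 + 4 + 4 + 0 = 10.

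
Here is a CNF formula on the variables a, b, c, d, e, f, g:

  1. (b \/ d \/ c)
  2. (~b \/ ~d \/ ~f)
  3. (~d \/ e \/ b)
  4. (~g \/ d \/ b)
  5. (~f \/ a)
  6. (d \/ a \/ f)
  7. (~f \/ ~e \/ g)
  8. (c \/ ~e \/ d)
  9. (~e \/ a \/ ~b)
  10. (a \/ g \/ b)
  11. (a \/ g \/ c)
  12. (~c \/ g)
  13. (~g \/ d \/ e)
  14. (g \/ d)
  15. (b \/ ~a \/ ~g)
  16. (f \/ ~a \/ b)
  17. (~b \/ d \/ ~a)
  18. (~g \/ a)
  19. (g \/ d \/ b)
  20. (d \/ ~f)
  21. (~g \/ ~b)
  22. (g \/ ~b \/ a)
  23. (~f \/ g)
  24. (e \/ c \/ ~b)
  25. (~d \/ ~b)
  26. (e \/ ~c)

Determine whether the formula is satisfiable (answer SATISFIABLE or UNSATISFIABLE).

b = True:
  propagation gives g=False, c=False, a=True, d=True; an empty clause results — contradiction.
b = False:
  g = True:
    propagation gives d=True, e=True, a=False; an empty clause results — contradiction.
  g = False:
    propagation gives a=True, c=False, d=True, e=True; an empty clause results — contradiction.
Every branch closes, so no satisfying assignment exists.

UNSATISFIABLE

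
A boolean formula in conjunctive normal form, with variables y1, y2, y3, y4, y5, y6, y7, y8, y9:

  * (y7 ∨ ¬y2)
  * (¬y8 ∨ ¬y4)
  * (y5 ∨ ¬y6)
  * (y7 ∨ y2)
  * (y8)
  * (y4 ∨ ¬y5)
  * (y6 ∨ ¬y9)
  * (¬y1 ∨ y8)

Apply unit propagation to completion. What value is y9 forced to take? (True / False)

(y8) stands alone — y8 = True.
(¬y8 ∨ ¬y4): since y8 = True, the clause reduces to (¬y4). y4 = False.
From (¬y5 ∨ y4) and y4 = False: y5 = False.
From (y5 ∨ ¬y6) and y5 = False: y6 = False.
In (y6 ∨ ¬y9), y6 is now false; ¬y9 must hold, so y9 = False.

False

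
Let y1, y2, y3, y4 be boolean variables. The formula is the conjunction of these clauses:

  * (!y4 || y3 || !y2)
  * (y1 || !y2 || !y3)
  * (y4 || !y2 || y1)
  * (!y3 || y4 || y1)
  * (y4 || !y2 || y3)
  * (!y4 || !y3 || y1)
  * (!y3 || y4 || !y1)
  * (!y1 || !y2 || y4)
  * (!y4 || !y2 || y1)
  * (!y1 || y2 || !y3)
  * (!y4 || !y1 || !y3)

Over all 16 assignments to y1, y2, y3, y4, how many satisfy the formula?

4

Satisfying assignments:
  y1=0 y2=0 y3=0 y4=0
  y1=0 y2=0 y3=0 y4=1
  y1=1 y2=0 y3=0 y4=0
  y1=1 y2=0 y3=0 y4=1
Count: 4.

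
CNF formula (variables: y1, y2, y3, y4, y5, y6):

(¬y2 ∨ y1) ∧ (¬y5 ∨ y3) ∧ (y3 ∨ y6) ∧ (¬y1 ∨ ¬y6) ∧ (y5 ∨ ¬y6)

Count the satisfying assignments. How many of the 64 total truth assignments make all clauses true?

14

Case analysis on y6 and y1:
  y6=T, y1=T: a clause becomes empty — 0.
  y6=T, y1=F: remaining (y2,y3,y4,y5) ∈ {(F,T,F,T); (F,T,T,T)} — 2.
  y6=F, y1=T: forces y3=T; y2, y4, y5 free → 2^3 = 8.
  y6=F, y1=F: remaining (y2,y3,y4,y5) ∈ {(F,T,F,F); (F,T,F,T); (F,T,T,F); (F,T,T,T)} — 4.
Total: 0 + 2 + 8 + 4 = 14.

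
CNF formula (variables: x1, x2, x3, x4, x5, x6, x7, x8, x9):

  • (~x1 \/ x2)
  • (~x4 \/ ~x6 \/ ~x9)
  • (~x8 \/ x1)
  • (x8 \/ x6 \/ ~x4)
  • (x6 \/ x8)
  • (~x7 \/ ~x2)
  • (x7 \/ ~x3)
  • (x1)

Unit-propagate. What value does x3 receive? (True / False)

False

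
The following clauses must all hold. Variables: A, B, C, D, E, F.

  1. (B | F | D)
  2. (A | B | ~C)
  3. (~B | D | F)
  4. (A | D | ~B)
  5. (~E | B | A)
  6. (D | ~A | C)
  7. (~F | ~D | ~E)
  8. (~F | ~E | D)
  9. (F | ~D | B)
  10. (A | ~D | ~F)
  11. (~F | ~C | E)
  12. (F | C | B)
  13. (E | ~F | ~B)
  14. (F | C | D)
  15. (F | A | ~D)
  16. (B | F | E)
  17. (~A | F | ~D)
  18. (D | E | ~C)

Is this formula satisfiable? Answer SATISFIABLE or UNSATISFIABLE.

SATISFIABLE

Branch on A: take A = True.
Set B = False and propagate.
Branch on C: take C = False.
  then D is forced to True.
  then F is forced to True.
  then E is forced to False.
So A = True, B = False, C = False, D = True, E = False, F = True is a satisfying assignment.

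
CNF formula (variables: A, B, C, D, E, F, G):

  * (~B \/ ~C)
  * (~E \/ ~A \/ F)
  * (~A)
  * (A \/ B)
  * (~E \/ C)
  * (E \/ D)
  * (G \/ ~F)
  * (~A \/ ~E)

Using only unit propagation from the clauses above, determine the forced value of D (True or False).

(~A) is a unit clause: A = False.
(A \/ B) with A = False leaves only B, so B = True.
(~B \/ ~C): since B = True, the clause reduces to (~C). C = False.
(~E \/ C) with C = False leaves only ~E, so E = False.
In (D \/ E), E is now false; D must hold, so D = True.

True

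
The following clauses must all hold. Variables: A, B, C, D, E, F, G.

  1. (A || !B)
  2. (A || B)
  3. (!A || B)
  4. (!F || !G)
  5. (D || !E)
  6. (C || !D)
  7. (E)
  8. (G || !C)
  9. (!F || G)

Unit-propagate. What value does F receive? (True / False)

(E) is a unit clause: E = True.
In (!E || D), !E is now false; D must hold, so D = True.
(C || !D): since D = True, the clause reduces to (C). C = True.
(G || !C): since C = True, the clause reduces to (G). G = True.
From (!F || !G) and G = True: F = False.

False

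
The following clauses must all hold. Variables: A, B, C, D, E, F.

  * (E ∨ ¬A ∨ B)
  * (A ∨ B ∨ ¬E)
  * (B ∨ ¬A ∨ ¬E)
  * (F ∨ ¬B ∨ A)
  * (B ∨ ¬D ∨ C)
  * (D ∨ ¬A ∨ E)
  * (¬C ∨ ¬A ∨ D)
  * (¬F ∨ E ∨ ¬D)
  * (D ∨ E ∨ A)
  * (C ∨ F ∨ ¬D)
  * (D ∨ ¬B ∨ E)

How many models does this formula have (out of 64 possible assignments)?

Case analysis on A and D:
  A=1, D=1: remaining (B,C,E,F) ∈ {(1,0,1,1); (1,1,0,0); (1,1,1,0); (1,1,1,1)} — 4.
  A=1, D=0: remaining (B,C,E,F) ∈ {(1,0,1,0); (1,0,1,1)} — 2.
  A=0, D=1: remaining (B,C,E,F) ∈ {(0,1,0,0); (1,0,1,1); (1,1,1,1)} — 3.
  A=0, D=0: remaining (B,C,E,F) ∈ {(1,0,1,1); (1,1,1,1)} — 2.
Total: 4 + 2 + 3 + 2 = 11.

11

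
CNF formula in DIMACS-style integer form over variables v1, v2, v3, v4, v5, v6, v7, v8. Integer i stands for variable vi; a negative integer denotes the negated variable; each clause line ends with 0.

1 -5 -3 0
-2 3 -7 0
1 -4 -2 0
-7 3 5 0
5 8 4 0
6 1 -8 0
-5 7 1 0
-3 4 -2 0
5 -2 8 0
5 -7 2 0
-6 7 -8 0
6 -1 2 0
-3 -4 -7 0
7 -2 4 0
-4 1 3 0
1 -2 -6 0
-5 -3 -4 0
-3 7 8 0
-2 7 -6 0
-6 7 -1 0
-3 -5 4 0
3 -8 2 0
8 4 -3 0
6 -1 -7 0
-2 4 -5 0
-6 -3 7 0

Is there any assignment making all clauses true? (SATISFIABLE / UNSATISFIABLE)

SATISFIABLE

Set v1 = True and propagate.
Set v2 = True and propagate.
For the remaining variables, v3 = True, v4 = True, v5 = False, v6 = False, v7 = False, v8 = True works.
So v1=T, v2=T, v3=T, v4=T, v5=F, v6=F, v7=F, v8=T is a satisfying assignment.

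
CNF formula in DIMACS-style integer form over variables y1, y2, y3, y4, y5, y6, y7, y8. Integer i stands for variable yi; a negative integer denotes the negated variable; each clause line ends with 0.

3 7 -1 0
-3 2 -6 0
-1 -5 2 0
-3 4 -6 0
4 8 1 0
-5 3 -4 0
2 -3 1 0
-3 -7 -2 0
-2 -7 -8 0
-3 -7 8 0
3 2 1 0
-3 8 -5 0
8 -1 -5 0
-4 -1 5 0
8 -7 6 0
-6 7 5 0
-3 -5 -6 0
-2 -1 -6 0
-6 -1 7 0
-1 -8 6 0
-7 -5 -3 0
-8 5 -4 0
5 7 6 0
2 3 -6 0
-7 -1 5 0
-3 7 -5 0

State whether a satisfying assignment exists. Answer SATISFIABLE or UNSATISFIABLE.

Try y1 = False.
Try y2 = True.
For the remaining variables, y3 = False, y4 = False, y5 = True, y6 = True, y7 = False, y8 = True works.
Every clause has at least one true literal under this assignment.
So y1=False, y2=True, y3=False, y4=False, y5=True, y6=True, y7=False, y8=True is a satisfying assignment.

SATISFIABLE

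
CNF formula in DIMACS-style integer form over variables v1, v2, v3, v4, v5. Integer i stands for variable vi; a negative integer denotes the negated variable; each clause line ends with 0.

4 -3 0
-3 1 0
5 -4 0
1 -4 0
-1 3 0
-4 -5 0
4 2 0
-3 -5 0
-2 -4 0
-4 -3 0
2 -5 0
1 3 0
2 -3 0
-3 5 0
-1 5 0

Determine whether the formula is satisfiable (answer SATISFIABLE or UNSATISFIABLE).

v3 = True:
  propagation gives v4=True; an empty clause results — contradiction.
v3 = False:
  propagation gives v1=False; an empty clause results — contradiction.
Every branch closes, so no satisfying assignment exists.

UNSATISFIABLE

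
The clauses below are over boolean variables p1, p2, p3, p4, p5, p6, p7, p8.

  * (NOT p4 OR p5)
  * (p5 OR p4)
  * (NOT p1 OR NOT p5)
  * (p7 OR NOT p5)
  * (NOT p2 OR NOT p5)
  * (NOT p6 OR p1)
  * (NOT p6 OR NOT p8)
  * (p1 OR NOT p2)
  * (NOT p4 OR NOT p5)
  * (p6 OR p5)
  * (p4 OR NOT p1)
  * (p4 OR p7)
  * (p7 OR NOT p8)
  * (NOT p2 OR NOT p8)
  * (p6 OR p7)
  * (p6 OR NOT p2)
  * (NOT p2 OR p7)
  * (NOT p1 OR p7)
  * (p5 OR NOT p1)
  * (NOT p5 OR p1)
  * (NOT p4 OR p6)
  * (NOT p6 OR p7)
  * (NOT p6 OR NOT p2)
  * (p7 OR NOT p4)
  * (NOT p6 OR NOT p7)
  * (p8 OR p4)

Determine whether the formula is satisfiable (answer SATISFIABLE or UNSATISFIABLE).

p5 = True:
  propagation gives p1=False; an empty clause results — contradiction.
p5 = False:
  propagation gives p4=False; an empty clause results — contradiction.
Every branch closes, so no satisfying assignment exists.

UNSATISFIABLE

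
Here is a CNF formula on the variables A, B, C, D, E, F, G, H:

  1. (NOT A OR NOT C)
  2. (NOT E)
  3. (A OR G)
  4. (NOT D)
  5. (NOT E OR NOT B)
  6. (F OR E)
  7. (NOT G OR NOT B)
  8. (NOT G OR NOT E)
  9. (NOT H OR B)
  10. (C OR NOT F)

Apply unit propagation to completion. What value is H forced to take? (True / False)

False

Unit clause (NOT E) sets E = False.
Unit clause (NOT D) sets D = False.
(F OR E): since E = False, the clause reduces to (F). F = True.
(NOT F OR C) with F = True leaves only C, so C = True.
From (NOT A OR NOT C) and C = True: A = False.
From (A OR G) and A = False: G = True.
(NOT G OR NOT B) with G = True leaves only NOT B, so B = False.
In (B OR NOT H), B is now false; NOT H must hold, so H = False.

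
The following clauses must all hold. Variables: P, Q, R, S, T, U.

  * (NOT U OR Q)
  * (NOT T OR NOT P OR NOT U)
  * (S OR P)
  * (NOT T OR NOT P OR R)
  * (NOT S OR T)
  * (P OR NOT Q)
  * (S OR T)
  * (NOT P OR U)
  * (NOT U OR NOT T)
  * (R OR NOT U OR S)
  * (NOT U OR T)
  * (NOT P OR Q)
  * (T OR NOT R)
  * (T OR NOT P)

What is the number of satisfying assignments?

2

The models are:
  P=0 Q=0 R=0 S=1 T=1 U=0
  P=0 Q=0 R=1 S=1 T=1 U=0
That's 2 in total.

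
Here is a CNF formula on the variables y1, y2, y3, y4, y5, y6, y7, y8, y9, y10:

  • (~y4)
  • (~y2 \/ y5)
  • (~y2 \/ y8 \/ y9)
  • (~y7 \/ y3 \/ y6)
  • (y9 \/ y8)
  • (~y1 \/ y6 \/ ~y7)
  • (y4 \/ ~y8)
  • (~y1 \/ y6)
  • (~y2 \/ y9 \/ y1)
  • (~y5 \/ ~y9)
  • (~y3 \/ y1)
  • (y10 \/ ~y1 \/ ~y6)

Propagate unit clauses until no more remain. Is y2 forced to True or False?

Unit clause (~y4) sets y4 = False.
In (~y8 \/ y4), y4 is now false; ~y8 must hold, so y8 = False.
(y9 \/ y8): since y8 = False, the clause reduces to (y9). y9 = True.
(~y9 \/ ~y5) with y9 = True leaves only ~y5, so y5 = False.
In (~y2 \/ y5), y5 is now false; ~y2 must hold, so y2 = False.

False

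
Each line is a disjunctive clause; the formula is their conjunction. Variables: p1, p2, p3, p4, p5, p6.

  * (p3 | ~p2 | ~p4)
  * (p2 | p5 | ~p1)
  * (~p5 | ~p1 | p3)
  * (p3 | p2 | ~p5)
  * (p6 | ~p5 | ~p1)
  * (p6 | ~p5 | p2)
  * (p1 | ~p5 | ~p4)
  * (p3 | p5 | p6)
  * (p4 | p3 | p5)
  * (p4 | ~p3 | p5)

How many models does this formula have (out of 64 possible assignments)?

Case analysis on p5 and p3:
  p5=T, p3=T: 7 of the 16 assignments to (p1,p2,p4,p6) work.
  p5=T, p3=F: remaining (p1,p2,p4,p6) ∈ {(F,T,F,F); (F,T,F,T)} — 2.
  p5=F, p3=T: p6 free; 3 ways for (p1,p2,p4) × 2^1 = 6.
  p5=F, p3=F: remaining (p1,p2,p4,p6) ∈ {(F,F,T,T)} — 1.
Total: 7 + 2 + 6 + 1 = 16.

16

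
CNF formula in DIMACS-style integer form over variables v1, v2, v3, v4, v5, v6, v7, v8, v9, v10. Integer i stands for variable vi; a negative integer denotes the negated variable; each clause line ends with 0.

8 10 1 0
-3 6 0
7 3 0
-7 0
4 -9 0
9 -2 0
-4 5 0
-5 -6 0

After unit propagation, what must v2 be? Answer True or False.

False

Unit clause (¬v7) sets v7 = False.
(v7 ∨ v3) with v7 = False leaves only v3, so v3 = True.
(v6 ∨ ¬v3) with v3 = True leaves only v6, so v6 = True.
In (¬v5 ∨ ¬v6), ¬v6 is now false; ¬v5 must hold, so v5 = False.
In (v5 ∨ ¬v4), v5 is now false; ¬v4 must hold, so v4 = False.
From (¬v9 ∨ v4) and v4 = False: v9 = False.
(v9 ∨ ¬v2) with v9 = False leaves only ¬v2, so v2 = False.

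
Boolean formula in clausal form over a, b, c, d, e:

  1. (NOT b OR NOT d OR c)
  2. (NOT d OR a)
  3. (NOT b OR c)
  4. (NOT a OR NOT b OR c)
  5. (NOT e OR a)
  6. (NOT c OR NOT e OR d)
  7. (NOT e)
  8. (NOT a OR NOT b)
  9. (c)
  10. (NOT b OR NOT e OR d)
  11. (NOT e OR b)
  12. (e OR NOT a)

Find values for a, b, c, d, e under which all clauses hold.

a=F, b=T, c=T, d=F, e=F

Check each clause:
  1. (c OR NOT b OR NOT d) — c is true.
  2. (NOT d OR a) — NOT d is true.
  3. (NOT b OR c) — c is true.
  4. (c OR NOT b OR NOT a) — c is true.
  5. (a OR NOT e) — NOT e is true.
  6. (NOT c OR NOT e OR d) — NOT e is true.
  7. (NOT e) — NOT e is true.
  8. (NOT b OR NOT a) — NOT a is true.
  9. (c) — c is true.
  10. (NOT e OR NOT b OR d) — NOT e is true.
  11. (NOT e OR b) — b is true.
  12. (NOT a OR e) — NOT a is true.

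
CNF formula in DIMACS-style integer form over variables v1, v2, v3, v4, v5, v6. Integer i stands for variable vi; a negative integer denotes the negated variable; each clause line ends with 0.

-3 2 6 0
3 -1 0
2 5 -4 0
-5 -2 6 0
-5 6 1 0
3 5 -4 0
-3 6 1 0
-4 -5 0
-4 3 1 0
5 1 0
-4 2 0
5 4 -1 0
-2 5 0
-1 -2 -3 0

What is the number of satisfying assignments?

Satisfying assignments:
  v1=0 v2=0 v3=0 v4=0 v5=1 v6=1
  v1=0 v2=0 v3=1 v4=0 v5=1 v6=1
  v1=0 v2=1 v3=0 v4=0 v5=1 v6=1
  v1=0 v2=1 v3=1 v4=0 v5=1 v6=1
  v1=1 v2=0 v3=1 v4=0 v5=1 v6=1
Count: 5.

5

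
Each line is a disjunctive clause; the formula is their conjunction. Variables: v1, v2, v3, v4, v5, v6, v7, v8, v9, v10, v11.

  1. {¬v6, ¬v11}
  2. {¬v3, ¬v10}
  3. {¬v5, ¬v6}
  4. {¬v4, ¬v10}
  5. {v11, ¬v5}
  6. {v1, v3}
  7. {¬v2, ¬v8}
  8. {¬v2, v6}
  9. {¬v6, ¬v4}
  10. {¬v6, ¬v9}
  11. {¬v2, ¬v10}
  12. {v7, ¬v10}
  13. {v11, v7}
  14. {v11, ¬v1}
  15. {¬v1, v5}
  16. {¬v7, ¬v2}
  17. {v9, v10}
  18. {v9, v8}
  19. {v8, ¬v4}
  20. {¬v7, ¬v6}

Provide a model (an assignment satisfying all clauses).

v1=T, v2=F, v3=F, v4=F, v5=T, v6=F, v7=T, v8=T, v9=F, v10=T, v11=T

Pure literal: v2 appears only negated; assign v2 = False.
Pure literal: v4 appears only negated; assign v4 = False.
Set v1 = True and propagate.
  then v11 is forced to True.
  then v6 is forced to False.
  then v5 is forced to True.
Try v3 = False.
Branch on v7: take v7 = True.
The remaining clauses are satisfied by v8 = True, v9 = False, v10 = True.
Every clause has at least one true literal under this assignment.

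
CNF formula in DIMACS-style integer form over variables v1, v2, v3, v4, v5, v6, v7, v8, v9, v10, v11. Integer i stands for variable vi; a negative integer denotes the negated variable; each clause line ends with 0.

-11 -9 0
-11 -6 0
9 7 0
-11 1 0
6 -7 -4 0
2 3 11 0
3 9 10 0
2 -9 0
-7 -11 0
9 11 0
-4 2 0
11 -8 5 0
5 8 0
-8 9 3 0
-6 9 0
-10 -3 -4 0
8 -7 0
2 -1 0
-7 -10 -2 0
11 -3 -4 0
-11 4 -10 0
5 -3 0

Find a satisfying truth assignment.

Pure literal: v5 appears only positively; assign v5 = True.
Branch on v1: take v1 = True.
  then v2 is forced to True.
For the remaining variables, v3 = False, v4 = False, v6 = False, v7 = False, v8 = True, v9 = True, v10 = True, v11 = False works.
Every clause has at least one true literal under this assignment.

v1=T, v2=T, v3=F, v4=F, v5=T, v6=F, v7=F, v8=T, v9=T, v10=T, v11=F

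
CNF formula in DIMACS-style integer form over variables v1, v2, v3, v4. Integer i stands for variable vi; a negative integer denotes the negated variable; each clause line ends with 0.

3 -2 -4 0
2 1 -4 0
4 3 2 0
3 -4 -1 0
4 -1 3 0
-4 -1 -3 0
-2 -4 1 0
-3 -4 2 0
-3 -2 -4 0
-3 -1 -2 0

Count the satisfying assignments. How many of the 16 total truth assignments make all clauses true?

Satisfying assignments:
  v1=0 v2=0 v3=1 v4=0
  v1=0 v2=1 v3=0 v4=0
  v1=0 v2=1 v3=1 v4=0
  v1=1 v2=0 v3=1 v4=0
That's 4 in total.

4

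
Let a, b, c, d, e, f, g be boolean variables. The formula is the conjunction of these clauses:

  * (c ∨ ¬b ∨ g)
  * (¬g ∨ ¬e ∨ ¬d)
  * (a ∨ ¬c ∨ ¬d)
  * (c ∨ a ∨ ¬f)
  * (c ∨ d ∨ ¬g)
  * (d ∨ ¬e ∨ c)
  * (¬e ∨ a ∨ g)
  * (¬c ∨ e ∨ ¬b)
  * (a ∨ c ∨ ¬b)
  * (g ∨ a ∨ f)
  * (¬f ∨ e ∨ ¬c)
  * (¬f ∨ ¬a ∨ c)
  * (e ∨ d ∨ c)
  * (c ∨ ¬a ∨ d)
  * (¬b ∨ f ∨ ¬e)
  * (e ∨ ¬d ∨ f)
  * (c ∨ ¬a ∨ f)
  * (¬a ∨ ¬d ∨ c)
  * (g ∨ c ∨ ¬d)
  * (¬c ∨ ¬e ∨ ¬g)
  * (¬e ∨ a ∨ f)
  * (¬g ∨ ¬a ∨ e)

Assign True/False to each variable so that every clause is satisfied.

Branch on a: take a = True.
Set b = True and propagate.
Branch on c: take c = True.
  then e is forced to True.
  then f is forced to True.
  then g is forced to False.
d is now unconstrained; take d = False.
Check each clause:
  1. (g ∨ ¬b ∨ c) — c is true.
  2. (¬g ∨ ¬d ∨ ¬e) — ¬g is true.
  3. (a ∨ ¬d ∨ ¬c) — a is true.
  4. (c ∨ a ∨ ¬f) — a is true.
  5. (c ∨ d ∨ ¬g) — ¬g is true.
  6. (d ∨ c ∨ ¬e) — c is true.
  7. (¬e ∨ a ∨ g) — a is true.
  8. (¬b ∨ e ∨ ¬c) — e is true.
  9. (c ∨ a ∨ ¬b) — a is true.
  10. (f ∨ a ∨ g) — a is true.
  11. (e ∨ ¬c ∨ ¬f) — e is true.
  12. (¬a ∨ c ∨ ¬f) — c is true.
  13. (d ∨ e ∨ c) — c is true.
  14. (c ∨ d ∨ ¬a) — c is true.
  15. (¬b ∨ ¬e ∨ f) — f is true.
  16. (f ∨ e ∨ ¬d) — ¬d is true.
  17. (f ∨ c ∨ ¬a) — c is true.
  18. (c ∨ ¬a ∨ ¬d) — c is true.
  19. (c ∨ g ∨ ¬d) — c is true.
  20. (¬e ∨ ¬g ∨ ¬c) — ¬g is true.
  21. (a ∨ f ∨ ¬e) — a is true.
  22. (e ∨ ¬g ∨ ¬a) — ¬g is true.

a = 1, b = 1, c = 1, d = 0, e = 1, f = 1, g = 0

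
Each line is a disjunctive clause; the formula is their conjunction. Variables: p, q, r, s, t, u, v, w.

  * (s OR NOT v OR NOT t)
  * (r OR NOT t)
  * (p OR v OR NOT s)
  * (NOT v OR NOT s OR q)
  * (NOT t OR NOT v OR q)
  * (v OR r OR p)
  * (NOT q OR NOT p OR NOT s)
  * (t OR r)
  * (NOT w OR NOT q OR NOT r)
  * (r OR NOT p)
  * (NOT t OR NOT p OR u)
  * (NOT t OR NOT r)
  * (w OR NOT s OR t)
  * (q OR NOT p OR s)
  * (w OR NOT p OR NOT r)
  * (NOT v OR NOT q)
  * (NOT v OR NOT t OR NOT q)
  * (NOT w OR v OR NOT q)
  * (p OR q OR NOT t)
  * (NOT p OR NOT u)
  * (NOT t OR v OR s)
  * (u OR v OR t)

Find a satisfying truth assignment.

p=F, q=F, r=T, s=F, t=F, u=T, v=T, w=F

Check each clause:
  1. (s OR NOT t OR NOT v) — NOT t is true.
  2. (r OR NOT t) — r is true.
  3. (p OR v OR NOT s) — NOT s is true.
  4. (NOT v OR NOT s OR q) — NOT s is true.
  5. (NOT t OR q OR NOT v) — NOT t is true.
  6. (p OR r OR v) — r is true.
  7. (NOT q OR NOT s OR NOT p) — NOT s is true.
  8. (t OR r) — r is true.
  9. (NOT r OR NOT w OR NOT q) — NOT w is true.
  10. (r OR NOT p) — r is true.
  11. (NOT p OR NOT t OR u) — NOT t is true.
  12. (NOT r OR NOT t) — NOT t is true.
  13. (w OR t OR NOT s) — NOT s is true.
  14. (q OR s OR NOT p) — NOT p is true.
  15. (w OR NOT r OR NOT p) — NOT p is true.
  16. (NOT q OR NOT v) — NOT q is true.
  17. (NOT t OR NOT q OR NOT v) — NOT t is true.
  18. (v OR NOT w OR NOT q) — NOT w is true.
  19. (q OR NOT t OR p) — NOT t is true.
  20. (NOT p OR NOT u) — NOT p is true.
  21. (NOT t OR s OR v) — NOT t is true.
  22. (u OR v OR t) — u is true.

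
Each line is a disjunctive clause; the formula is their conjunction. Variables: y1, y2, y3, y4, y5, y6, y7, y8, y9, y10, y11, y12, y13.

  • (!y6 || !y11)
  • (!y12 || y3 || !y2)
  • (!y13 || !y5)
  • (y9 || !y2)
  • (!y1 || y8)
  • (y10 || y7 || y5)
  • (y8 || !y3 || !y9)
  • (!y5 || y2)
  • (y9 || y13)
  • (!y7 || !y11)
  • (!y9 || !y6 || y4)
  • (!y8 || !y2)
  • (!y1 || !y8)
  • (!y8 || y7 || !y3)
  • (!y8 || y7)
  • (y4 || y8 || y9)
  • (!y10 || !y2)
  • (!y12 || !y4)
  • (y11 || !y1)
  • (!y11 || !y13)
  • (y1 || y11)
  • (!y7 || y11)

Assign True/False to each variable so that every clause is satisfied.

y1 = False, y2 = False, y3 = False, y4 = False, y5 = False, y6 = False, y7 = False, y8 = False, y9 = True, y10 = True, y11 = True, y12 = True, y13 = False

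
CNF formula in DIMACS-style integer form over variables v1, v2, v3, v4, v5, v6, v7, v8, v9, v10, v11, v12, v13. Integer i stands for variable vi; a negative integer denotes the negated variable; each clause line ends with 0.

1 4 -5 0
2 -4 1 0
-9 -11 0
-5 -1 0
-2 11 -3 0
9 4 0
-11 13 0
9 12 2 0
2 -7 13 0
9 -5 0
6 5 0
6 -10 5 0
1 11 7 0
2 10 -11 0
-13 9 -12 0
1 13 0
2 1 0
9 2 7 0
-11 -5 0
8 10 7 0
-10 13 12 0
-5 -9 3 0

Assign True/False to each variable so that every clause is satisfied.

v6 occurs only positively in the remaining clauses — set v6 = True.
v8 occurs only positively in the remaining clauses — set v8 = True.
Try v1 = True.
  then v5 is forced to False.
Set v2 = True and propagate.
For the remaining variables, v3 = False, v4 = True, v7 = False, v9 = True, v10 = False, v11 = False, v12 = False, v13 = True works.
Every clause has at least one true literal under this assignment.

v1=True, v2=True, v3=False, v4=True, v5=False, v6=True, v7=False, v8=True, v9=True, v10=False, v11=False, v12=False, v13=True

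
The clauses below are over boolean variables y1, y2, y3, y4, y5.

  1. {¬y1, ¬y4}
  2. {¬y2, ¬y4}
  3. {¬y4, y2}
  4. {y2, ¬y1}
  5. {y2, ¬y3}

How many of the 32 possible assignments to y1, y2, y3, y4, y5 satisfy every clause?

10

Split on y2, then y4.
  y2=T, y4=T: a clause becomes empty — 0.
  y2=T, y4=F: y1, y3, y5 free → 2^3 = 8.
  y2=F, y4=T: a clause becomes empty — 0.
  y2=F, y4=F: remaining (y1,y3,y5) ∈ {(F,F,F); (F,F,T)} — 2.
Total: 0 + 8 + 0 + 2 = 10.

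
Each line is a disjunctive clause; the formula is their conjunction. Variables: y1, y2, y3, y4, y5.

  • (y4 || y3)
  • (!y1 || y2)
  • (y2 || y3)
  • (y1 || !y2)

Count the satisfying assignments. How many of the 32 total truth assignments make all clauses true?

Case analysis on y2 and y1:
  y2=1, y1=1: y5 free; 3 ways for (y3,y4) × 2^1 = 6.
  y2=1, y1=0: a clause becomes empty — 0.
  y2=0, y1=1: a clause becomes empty — 0.
  y2=0, y1=0: remaining (y3,y4,y5) ∈ {(1,0,0); (1,0,1); (1,1,0); (1,1,1)} — 4.
Total: 6 + 0 + 0 + 4 = 10.

10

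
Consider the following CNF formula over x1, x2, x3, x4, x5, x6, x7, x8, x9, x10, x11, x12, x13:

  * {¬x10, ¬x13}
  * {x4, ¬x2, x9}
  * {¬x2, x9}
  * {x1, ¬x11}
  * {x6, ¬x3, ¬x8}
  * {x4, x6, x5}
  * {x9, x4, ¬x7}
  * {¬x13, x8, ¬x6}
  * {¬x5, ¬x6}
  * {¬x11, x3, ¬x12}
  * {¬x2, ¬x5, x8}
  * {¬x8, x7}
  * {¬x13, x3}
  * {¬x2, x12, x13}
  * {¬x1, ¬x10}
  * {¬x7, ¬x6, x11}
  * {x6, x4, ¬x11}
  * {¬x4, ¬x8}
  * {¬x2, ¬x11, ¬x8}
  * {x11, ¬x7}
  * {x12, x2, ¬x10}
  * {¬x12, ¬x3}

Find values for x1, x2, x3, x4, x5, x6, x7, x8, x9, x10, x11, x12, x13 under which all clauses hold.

x1 = True, x2 = False, x3 = False, x4 = True, x5 = False, x6 = False, x7 = False, x8 = False, x9 = True, x10 = False, x11 = False, x12 = True, x13 = False

Check each clause:
  1. {¬x10, ¬x13} — ¬x13 is true.
  2. {x9, ¬x2, x4} — x9 is true.
  3. {¬x2, x9} — x9 is true.
  4. {¬x11, x1} — x1 is true.
  5. {¬x8, x6, ¬x3} — ¬x8 is true.
  6. {x5, x6, x4} — x4 is true.
  7. {x4, ¬x7, x9} — x9 is true.
  8. {¬x13, x8, ¬x6} — ¬x6 is true.
  9. {¬x6, ¬x5} — ¬x6 is true.
  10. {¬x12, x3, ¬x11} — ¬x11 is true.
  11. {¬x2, x8, ¬x5} — ¬x5 is true.
  12. {¬x8, x7} — ¬x8 is true.
  13. {¬x13, x3} — ¬x13 is true.
  14. {x12, ¬x2, x13} — x12 is true.
  15. {¬x1, ¬x10} — ¬x10 is true.
  16. {x11, ¬x6, ¬x7} — ¬x7 is true.
  17. {x4, ¬x11, x6} — x4 is true.
  18. {¬x4, ¬x8} — ¬x8 is true.
  19. {¬x11, ¬x8, ¬x2} — ¬x8 is true.
  20. {x11, ¬x7} — ¬x7 is true.
  21. {x12, x2, ¬x10} — x12 is true.
  22. {¬x12, ¬x3} — ¬x3 is true.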